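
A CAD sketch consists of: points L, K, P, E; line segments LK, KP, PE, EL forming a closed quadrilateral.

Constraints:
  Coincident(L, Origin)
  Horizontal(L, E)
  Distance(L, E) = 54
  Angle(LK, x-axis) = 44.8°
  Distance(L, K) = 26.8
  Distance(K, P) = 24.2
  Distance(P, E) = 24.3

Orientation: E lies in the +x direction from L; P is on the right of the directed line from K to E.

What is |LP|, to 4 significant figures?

29.98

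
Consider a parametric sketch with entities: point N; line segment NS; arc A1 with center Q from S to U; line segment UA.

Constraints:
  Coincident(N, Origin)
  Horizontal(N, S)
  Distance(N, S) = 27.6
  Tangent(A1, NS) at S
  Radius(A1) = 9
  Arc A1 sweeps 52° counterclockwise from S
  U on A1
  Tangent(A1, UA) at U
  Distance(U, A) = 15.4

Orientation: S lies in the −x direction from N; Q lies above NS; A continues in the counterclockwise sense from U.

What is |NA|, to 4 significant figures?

19.10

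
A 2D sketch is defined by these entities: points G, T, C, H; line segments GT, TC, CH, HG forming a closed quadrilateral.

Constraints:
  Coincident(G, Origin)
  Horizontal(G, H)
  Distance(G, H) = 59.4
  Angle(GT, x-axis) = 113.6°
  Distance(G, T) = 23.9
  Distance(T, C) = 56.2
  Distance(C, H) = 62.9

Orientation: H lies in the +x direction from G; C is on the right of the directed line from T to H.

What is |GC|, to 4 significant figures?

32.72

Checks: G = (0.00, 0.00) ✓; |TC| = 56.20 ✓; |CH| = 62.90 ✓.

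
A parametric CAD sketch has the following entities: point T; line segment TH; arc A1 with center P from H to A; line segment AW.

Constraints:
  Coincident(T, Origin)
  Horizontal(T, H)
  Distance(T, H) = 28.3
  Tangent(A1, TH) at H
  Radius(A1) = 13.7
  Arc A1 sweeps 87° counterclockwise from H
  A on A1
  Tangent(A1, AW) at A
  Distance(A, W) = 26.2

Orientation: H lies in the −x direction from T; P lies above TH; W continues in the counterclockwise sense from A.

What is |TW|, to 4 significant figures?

41.33

On A1, H sits at bearing -90° from P; an 87° counterclockwise sweep puts A at bearing -3°, so A = P + 13.7·(cos -3°, sin -3°) = (-14.62, 12.98). Since A1 is tangent to AW there, PA ⟂ AW, so AW runs along (−sin -3°, cos -3°); with |AW| = 26.2, W = (-13.25, 39.15). Then |TW| = |W − T| = 41.33.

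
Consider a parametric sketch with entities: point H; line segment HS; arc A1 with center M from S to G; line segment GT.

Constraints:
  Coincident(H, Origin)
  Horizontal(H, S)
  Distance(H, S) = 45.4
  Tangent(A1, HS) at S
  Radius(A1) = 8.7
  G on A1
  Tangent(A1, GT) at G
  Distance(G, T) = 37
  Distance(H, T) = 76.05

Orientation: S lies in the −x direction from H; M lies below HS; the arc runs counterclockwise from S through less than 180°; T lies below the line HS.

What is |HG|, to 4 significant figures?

54.20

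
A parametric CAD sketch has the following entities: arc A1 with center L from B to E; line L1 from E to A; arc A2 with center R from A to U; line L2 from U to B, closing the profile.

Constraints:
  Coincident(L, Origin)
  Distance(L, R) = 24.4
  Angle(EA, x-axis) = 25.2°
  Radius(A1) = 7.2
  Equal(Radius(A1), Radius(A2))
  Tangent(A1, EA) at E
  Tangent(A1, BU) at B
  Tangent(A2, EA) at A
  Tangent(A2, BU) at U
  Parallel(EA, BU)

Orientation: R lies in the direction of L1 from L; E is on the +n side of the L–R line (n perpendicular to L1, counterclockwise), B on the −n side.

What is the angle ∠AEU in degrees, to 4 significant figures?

30.55°

Tangency of A1 to both parallel lines with radius 7.2 puts E and B at L ± 7.2·n: E = (-3.066, 6.515), B = (3.066, -6.515). Equal radii place A and U the same way about R: A = R + 7.2·n = (19.01, 16.90), U = R − 7.2·n = (25.14, 3.874). Then cos ∠AEU = EA·EU / (|EA||EU|), giving 30.55°.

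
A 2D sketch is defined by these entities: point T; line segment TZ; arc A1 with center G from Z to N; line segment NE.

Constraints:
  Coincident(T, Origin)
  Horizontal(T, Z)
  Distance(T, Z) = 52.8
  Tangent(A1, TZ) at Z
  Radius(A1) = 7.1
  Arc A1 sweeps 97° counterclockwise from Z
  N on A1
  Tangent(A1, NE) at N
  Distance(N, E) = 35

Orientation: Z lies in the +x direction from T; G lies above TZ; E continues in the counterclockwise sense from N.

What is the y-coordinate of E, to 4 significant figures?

42.70

On A1, Z sits at bearing -90° from G; a 97° counterclockwise sweep puts N at bearing 7°, so N = G + 7.1·(cos 7°, sin 7°) = (59.85, 7.965). Since A1 is tangent to NE there, GN ⟂ NE, so NE runs along (−sin 7°, cos 7°); with |NE| = 35.0, E = (55.58, 42.70). So E.y = 42.70.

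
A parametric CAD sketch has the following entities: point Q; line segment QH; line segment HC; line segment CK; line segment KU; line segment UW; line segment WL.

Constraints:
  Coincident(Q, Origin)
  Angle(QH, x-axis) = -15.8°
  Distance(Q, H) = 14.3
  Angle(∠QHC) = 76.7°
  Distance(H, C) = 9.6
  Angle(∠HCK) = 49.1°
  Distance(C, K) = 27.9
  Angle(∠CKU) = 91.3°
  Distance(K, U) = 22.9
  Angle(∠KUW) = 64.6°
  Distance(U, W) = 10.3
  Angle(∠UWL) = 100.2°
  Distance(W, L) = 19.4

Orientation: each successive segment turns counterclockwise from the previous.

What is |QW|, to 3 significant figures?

23.4

Q is at the origin; QH runs at -15.8° with length 14.3, so H = (13.8, -3.89). ∠QHC = 76.7° gives HC at 87.5° from the x-axis; with |HC| = 9.6, C = (14.2, 5.70). ∠HCK = 49.1° gives CK at -142° from the x-axis; with |CK| = 27.9, K = (-7.69, -11.6). ∠CKU = 91.3° gives KU at -52.9° from the x-axis; with |KU| = 22.9, U = (6.13, -29.9). ∠KUW = 64.6° gives UW at 62.5° from the x-axis; with |UW| = 10.3, W = (10.9, -20.8). Then |QW| = |W − Q| = 23.4.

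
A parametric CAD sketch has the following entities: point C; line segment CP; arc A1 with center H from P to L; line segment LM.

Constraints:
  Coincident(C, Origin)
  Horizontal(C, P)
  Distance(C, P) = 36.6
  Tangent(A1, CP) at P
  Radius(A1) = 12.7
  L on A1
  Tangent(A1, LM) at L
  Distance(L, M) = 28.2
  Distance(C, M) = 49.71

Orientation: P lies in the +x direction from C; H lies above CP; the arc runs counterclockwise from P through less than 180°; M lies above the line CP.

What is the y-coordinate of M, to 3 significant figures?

42.0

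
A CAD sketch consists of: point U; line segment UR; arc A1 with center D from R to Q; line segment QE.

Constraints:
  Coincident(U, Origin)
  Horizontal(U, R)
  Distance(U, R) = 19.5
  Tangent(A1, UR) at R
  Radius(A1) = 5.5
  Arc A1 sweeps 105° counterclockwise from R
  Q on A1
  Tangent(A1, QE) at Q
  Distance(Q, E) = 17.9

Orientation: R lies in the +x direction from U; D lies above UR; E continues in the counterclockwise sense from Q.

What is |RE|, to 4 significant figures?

24.22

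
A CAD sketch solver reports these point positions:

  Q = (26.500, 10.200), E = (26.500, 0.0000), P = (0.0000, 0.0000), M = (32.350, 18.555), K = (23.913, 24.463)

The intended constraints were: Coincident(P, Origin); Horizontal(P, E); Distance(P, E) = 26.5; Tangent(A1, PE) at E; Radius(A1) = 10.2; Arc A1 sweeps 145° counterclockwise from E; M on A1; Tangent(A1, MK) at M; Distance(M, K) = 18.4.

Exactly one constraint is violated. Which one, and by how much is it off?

Distance(M, K) = 18.4 — off by 8.10.

P = (0.00, 0.00) ✓; P.y = 0.00, E.y = 0.00 ✓; |PE| = 26.50 ✓; ∠(QE, EP) = 90.00° ✓; |QE| = 10.20 ✓; bearing(Q→M) − bearing(Q→E) = 145.0° ✓; |QM| = 10.20 ✓; ∠(QM, MK) = 90.00° ✓; |MK| = 10.30 ✗.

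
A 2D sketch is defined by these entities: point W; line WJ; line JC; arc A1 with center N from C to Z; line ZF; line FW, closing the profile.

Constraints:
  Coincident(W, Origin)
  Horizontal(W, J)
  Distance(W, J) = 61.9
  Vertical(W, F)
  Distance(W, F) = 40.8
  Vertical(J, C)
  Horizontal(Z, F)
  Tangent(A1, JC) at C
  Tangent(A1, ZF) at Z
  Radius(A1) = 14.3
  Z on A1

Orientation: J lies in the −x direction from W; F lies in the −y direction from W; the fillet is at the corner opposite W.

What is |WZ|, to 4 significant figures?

62.69

W is at the origin; W and J share the same y with |WJ| = 61.9 and J on the −x side, so J = (-61.90, 0.000). W and F share the same x with |WF| = 40.8 and F on the −y side, so F = (0.000, -40.80). The virtual corner opposite W is at (-61.90, -40.80). A1 meets JC tangentially, so NC is at right angles to JC and A1 meets ZF tangentially, so NZ is at right angles to ZF, with radius 14.3, so the center N sits 14.3 in from both sides at N = (-47.60, -26.50). That places the tangent points at C = (-61.90, -26.50) on JC and Z = (-47.60, -40.80) on ZF. Then |WZ| = |Z − W| = 62.69.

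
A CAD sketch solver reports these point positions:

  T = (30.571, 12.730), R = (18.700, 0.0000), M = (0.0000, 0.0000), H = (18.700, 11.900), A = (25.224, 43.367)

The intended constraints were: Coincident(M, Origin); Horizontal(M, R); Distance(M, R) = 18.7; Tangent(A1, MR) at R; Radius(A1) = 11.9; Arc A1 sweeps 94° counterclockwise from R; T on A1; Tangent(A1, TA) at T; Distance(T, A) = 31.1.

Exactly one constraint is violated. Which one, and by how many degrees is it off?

Tangent(A1, TA) at T — off by 5.90°.

M = (0.00, 0.00) ✓; M.y = 0.00, R.y = 0.00 ✓; |MR| = 18.70 ✓; ∠(HR, RM) = 90.00° ✓; |HR| = 11.90 ✓; bearing(H→T) − bearing(H→R) = 94.00° ✓; |HT| = 11.90 ✓; ∠(HT, TA) = 84.10° ✗; |TA| = 31.10 ✓.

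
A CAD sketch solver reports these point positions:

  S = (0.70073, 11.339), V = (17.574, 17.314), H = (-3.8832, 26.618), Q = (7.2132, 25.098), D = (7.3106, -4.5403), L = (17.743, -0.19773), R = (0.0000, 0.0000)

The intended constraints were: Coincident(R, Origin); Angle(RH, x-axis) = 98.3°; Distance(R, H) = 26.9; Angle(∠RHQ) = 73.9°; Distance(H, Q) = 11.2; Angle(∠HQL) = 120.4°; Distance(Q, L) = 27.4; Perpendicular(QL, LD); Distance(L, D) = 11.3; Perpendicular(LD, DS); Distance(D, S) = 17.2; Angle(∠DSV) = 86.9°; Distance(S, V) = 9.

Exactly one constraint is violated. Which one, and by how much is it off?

Distance(S, V) = 9 — off by 8.90.

R = (0.00, 0.00) ✓; RH at 98.30° ✓; |RH| = 26.90 ✓; ∠RHQ = 73.90° ✓; |HQ| = 11.20 ✓; ∠HQL = 120.4° ✓; |QL| = 27.40 ✓; ∠(QL, LD) = 90.00° ✓; |LD| = 11.30 ✓; ∠(LD, DS) = 90.00° ✓; |DS| = 17.20 ✓; ∠DSV = 86.90° ✓; |SV| = 17.90 ✗.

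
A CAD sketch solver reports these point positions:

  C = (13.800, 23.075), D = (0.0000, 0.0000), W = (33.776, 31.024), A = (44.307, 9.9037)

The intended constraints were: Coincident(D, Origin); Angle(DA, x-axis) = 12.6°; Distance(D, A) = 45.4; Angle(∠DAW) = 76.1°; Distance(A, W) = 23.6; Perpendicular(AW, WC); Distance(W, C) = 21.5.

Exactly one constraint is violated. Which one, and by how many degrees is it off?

Perpendicular(AW, WC) — off by 4.80°.

D = (0.00, 0.00) ✓; DA at 12.60° ✓; |DA| = 45.40 ✓; ∠DAW = 76.10° ✓; |AW| = 23.60 ✓; ∠(AW, WC) = 85.20° ✗; |WC| = 21.50 ✓.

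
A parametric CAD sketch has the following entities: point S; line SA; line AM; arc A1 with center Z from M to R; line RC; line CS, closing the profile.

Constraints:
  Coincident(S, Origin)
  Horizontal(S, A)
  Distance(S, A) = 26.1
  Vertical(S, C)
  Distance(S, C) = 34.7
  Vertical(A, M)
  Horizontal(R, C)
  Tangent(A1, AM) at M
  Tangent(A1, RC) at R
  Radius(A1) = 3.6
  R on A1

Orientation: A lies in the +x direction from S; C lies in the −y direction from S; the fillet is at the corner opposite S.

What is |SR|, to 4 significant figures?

41.36

The virtual corner opposite S is at (26.10, -34.70). The tangent condition forces ZM to be normal to AM and since A1 is tangent to RC there, ZR ⟂ RC, with radius 3.6, so the center Z sits 3.6 in from both sides at Z = (22.50, -31.10). That places the tangent points at M = (26.10, -31.10) on AM and R = (22.50, -34.70) on RC. Then |SR| = |R − S| = 41.36.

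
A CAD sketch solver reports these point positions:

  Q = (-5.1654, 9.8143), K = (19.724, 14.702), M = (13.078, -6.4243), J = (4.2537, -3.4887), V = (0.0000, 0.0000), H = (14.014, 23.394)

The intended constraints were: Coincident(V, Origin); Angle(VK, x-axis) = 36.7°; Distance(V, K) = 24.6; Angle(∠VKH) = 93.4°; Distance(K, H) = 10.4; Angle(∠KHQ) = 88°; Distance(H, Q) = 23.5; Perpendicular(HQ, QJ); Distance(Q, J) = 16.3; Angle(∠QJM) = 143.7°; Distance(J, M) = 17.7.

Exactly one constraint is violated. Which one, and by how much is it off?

Distance(J, M) = 17.7 — off by 8.40.

V = (0.00, 0.00) ✓; VK at 36.70° ✓; |VK| = 24.60 ✓; ∠VKH = 93.40° ✓; |KH| = 10.40 ✓; ∠KHQ = 88.00° ✓; |HQ| = 23.50 ✓; ∠(HQ, QJ) = 90.00° ✓; |QJ| = 16.30 ✓; ∠QJM = 143.7° ✓; |JM| = 9.300 ✗.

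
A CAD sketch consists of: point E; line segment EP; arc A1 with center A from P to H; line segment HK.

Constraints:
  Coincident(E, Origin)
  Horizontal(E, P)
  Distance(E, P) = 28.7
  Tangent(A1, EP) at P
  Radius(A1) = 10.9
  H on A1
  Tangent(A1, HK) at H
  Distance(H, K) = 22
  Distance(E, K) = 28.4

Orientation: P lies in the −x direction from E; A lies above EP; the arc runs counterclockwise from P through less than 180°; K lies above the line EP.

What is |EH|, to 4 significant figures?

19.82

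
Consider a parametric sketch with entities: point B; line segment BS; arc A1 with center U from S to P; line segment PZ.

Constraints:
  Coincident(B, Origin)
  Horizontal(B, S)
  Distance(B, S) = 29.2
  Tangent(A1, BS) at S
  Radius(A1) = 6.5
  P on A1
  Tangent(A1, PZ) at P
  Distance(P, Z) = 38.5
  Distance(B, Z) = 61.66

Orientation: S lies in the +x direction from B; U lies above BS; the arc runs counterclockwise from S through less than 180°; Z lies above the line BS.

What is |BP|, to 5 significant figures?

35.841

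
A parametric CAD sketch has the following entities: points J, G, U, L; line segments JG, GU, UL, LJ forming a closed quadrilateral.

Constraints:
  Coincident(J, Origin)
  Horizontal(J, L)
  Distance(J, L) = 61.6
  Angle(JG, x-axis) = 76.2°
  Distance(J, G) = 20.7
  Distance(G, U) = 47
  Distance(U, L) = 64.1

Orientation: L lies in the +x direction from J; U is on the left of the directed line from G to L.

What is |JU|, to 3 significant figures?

66.5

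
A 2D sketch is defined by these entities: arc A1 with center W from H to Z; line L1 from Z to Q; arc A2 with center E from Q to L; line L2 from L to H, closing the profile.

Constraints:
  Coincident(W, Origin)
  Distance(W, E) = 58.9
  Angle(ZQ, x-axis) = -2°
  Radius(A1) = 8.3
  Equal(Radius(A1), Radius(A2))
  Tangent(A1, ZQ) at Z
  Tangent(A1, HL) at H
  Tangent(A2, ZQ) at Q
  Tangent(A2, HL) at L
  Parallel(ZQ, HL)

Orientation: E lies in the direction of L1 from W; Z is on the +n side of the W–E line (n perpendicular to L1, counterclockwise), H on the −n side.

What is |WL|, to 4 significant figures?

59.48

The slot axis is L1's direction at -2.0°, so u = (cos -2.0°, sin -2.0°) = (0.9994, -0.03490) and n = (−sin -2.0°, cos -2.0°) = (0.03490, 0.9994). W is at the origin and E lies 58.9 along u from W, so E = 58.9·u = (58.86, -2.056). Tangency of A1 to both parallel lines with radius 8.3 puts Z and H at W ± 8.3·n: Z = (0.2897, 8.295), H = (-0.2897, -8.295). Equal radii place Q and L the same way about E: Q = E + 8.3·n = (59.15, 6.239), L = E − 8.3·n = (58.57, -10.35). Then |WL| = |L − W| = 59.48.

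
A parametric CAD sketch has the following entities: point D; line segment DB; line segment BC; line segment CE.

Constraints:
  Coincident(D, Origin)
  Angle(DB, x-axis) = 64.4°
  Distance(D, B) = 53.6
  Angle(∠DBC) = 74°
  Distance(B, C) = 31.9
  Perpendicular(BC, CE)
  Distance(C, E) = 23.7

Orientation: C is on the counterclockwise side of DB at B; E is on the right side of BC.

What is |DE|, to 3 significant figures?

77.1

D is at the origin; DB runs at 64.4° with length 53.6, so B = 53.6·(cos 64.4°, sin 64.4°) = (23.2, 48.3). ∠DBC = 74.0°, so BC runs at 64.4° + (180° − 74.0°) = 170° from the x-axis; with |BC| = 31.9, C = B + 31.9·(cos 170°, sin 170°) = (-8.29, 53.7). The perpendicularity gives CE at right angles to BC; with |CE| = 23.7 on the right of BC, E = C + 23.7·(0.167, 0.986) = (-4.34, 77.0). Then |DE| = |E − D| = 77.1.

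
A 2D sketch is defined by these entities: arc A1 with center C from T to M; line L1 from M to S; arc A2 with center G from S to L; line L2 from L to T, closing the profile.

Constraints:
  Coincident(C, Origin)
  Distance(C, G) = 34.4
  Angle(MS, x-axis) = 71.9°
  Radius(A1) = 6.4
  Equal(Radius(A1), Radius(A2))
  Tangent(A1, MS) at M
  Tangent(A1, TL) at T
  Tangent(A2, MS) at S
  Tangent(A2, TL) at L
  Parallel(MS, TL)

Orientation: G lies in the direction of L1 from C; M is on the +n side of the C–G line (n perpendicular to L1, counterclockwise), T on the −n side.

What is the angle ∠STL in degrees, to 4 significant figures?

20.41°

Tangency of A1 to both parallel lines with radius 6.4 puts M and T at C ± 6.4·n: M = (-6.083, 1.988), T = (6.083, -1.988). Equal radii place S and L the same way about G: S = G + 6.4·n = (4.604, 34.69), L = G − 6.4·n = (16.77, 30.71). Then cos ∠STL = TS·TL / (|TS||TL|), giving 20.41°.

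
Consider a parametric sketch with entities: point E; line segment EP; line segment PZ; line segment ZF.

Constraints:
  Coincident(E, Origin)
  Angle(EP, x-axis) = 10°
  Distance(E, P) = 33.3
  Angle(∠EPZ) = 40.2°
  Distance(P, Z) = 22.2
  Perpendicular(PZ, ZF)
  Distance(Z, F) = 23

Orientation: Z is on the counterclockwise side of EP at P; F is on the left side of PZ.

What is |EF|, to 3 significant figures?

3.57

E is at the origin; EP runs at 10.0° with length 33.3, so P = 33.3·(cos 10.0°, sin 10.0°) = (32.8, 5.78). ∠EPZ = 40.2°, so PZ runs at 10.0° + (180° − 40.2°) = 150° from the x-axis; with |PZ| = 22.2, Z = P + 22.2·(cos 150°, sin 150°) = (13.6, 16.9). The perpendicularity gives ZF at right angles to PZ; with |ZF| = 23.0 on the left of PZ, F = Z + 23.0·(-0.503, -0.864) = (2.04, -2.93). Then |EF| = |F − E| = 3.57.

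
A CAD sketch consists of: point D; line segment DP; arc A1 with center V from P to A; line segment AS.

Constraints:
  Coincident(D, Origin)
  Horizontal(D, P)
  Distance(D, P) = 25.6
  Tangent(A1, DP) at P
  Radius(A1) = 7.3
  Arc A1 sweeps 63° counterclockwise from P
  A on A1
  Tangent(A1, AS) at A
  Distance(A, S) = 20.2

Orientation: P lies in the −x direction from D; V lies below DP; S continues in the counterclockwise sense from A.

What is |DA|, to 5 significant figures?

32.351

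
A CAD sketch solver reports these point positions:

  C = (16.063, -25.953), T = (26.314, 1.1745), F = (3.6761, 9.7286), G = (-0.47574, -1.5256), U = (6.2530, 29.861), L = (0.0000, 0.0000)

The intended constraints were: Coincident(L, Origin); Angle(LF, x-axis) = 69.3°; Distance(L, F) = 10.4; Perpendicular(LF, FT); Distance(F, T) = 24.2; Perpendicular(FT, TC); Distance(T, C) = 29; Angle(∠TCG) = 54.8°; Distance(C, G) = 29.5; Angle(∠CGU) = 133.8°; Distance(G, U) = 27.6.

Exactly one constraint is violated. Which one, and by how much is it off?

Distance(G, U) = 27.6 — off by 4.50.

L = (0.00, 0.00) ✓; LF at 69.30° ✓; |LF| = 10.40 ✓; ∠(LF, FT) = 90.00° ✓; |FT| = 24.20 ✓; ∠(FT, TC) = 90.00° ✓; |TC| = 29.00 ✓; ∠TCG = 54.80° ✓; |CG| = 29.50 ✓; ∠CGU = 133.8° ✓; |GU| = 32.10 ✗.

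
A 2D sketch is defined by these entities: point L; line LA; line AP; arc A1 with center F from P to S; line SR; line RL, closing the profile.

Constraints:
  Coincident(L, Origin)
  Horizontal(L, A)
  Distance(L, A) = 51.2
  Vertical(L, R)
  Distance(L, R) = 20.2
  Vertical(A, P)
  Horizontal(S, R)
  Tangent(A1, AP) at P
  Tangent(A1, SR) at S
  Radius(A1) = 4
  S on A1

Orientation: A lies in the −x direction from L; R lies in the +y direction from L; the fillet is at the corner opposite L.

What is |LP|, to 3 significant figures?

53.7

The virtual corner opposite L is at (-51.2, 20.2). Since A1 is tangent to AP there, FP ⟂ AP and tangency of A1 to SR means the radius FS is perpendicular to SR, with radius 4.0, so the center F sits 4.0 in from both sides at F = (-47.2, 16.2). That places the tangent points at P = (-51.2, 16.2) on AP and S = (-47.2, 20.2) on SR. Then |LP| = |P − L| = 53.7.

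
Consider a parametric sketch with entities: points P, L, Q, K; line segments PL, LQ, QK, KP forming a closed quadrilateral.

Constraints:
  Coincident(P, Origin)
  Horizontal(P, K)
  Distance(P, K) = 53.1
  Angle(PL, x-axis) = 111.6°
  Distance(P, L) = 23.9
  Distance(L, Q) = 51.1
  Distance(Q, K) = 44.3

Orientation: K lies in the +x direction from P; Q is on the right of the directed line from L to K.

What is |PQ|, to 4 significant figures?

27.48

Checks: |LQ| = 51.10 ✓; |QK| = 44.30 ✓.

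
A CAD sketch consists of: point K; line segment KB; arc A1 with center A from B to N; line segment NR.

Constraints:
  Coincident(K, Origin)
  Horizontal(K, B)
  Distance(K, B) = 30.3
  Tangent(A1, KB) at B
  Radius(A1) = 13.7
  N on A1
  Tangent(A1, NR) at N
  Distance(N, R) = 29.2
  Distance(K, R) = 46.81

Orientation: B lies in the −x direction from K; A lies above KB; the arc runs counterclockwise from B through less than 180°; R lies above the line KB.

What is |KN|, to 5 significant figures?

21.838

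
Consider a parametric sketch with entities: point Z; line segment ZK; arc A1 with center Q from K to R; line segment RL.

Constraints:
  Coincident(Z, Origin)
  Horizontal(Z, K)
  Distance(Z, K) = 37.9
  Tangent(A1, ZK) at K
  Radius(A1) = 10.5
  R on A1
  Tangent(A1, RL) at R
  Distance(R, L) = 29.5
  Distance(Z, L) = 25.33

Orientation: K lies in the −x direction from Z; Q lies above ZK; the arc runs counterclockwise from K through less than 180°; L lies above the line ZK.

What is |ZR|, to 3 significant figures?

30.7

Z is at the origin; Z and K share the same y with |ZK| = 37.9 and K on the −x side, so K = (-37.9, 0.00). A1 meets ZK tangentially, so QK is at right angles to ZK, so Q = K + (0, 10.5) = (-37.9, 10.5). Since QR ⟂ RL (tangency), |QL| = √(10.5² + 29.5²) = 31.3 regardless of where R sits on A1. So L lies on both circle(Z, 25.33) and circle(Q, 31.3); the above-ZK intersection is L = (-9.42, 23.5). R is the foot of the tangent from L: R = (-30.6, 2.97).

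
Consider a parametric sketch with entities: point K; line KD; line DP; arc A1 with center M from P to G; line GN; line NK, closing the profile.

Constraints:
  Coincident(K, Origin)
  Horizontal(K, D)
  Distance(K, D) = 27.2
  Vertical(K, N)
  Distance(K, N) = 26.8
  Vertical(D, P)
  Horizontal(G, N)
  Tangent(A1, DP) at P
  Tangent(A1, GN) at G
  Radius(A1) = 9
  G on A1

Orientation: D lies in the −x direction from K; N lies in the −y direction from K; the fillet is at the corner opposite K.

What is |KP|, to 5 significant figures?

32.507

K is at the origin; KD is horizontal with |KD| = 27.2 and D on the −x side, so D = (-27.200, 0.0000). KN is vertical with |KN| = 26.8 and N on the −y side, so N = (0.0000, -26.800). The virtual corner opposite K is at (-27.200, -26.800). Since A1 is tangent to DP there, MP ⟂ DP and the tangent condition forces MG to be normal to GN, with radius 9.0, so the center M sits 9.0 in from both sides at M = (-18.200, -17.800). That places the tangent points at P = (-27.200, -17.800) on DP and G = (-18.200, -26.800) on GN. Then |KP| = |P − K| = 32.507.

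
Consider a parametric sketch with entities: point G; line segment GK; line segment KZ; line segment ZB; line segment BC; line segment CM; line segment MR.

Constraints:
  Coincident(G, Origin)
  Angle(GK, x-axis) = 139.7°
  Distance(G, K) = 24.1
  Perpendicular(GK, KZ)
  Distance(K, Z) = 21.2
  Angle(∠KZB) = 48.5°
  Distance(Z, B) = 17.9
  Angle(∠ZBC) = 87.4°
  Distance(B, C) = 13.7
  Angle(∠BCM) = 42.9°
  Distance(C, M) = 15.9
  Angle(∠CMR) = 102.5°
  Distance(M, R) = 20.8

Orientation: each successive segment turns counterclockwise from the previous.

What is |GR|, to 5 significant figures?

19.479

G is at the origin; GK runs at 139.7° with length 24.1, so K = (-18.380, 15.588). GK is perpendicular to KZ, so KZ runs at -130.30°; with |KZ| = 21.2, Z = (-32.092, -0.58093). ∠KZB = 48.5° gives ZB at 1.2000° from the x-axis; with |ZB| = 17.9, B = (-14.196, -0.20607). ∠ZBC = 87.4° gives BC at 93.800° from the x-axis; with |BC| = 13.7, C = (-15.104, 13.464). ∠BCM = 42.9° gives CM at -129.10° from the x-axis; with |CM| = 15.9, M = (-25.132, 1.1247). ∠CMR = 102.5° gives MR at -51.600° from the x-axis; with |MR| = 20.8, R = (-12.212, -15.176). Then |GR| = |R − G| = 19.479.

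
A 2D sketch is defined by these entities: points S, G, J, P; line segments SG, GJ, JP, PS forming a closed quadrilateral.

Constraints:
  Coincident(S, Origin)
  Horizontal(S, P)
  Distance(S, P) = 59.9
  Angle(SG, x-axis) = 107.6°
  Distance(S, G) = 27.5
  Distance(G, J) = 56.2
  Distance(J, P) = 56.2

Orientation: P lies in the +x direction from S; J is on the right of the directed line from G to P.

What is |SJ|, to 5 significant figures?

28.731

Checks: |GJ| = 56.20 ✓; |JP| = 56.20 ✓.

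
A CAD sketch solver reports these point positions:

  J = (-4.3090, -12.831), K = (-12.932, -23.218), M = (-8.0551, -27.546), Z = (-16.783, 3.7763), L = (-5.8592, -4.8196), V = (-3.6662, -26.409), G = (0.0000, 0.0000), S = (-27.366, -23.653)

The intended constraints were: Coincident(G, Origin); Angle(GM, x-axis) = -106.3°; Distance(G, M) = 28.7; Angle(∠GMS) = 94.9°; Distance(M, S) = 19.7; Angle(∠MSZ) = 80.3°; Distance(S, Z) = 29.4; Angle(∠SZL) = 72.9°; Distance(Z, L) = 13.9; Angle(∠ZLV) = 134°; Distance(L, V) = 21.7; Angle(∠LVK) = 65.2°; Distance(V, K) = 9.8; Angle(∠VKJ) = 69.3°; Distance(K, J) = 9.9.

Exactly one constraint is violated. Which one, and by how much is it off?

Distance(K, J) = 9.9 — off by 3.60.

G = (0.00, 0.00) ✓; GM at -106.3° ✓; |GM| = 28.70 ✓; ∠GMS = 94.90° ✓; |MS| = 19.70 ✓; ∠MSZ = 80.30° ✓; |SZ| = 29.40 ✓; ∠SZL = 72.90° ✓; |ZL| = 13.90 ✓; ∠ZLV = 134.0° ✓; |LV| = 21.70 ✓; ∠LVK = 65.20° ✓; |VK| = 9.800 ✓; ∠VKJ = 69.30° ✓; |KJ| = 13.50 ✗.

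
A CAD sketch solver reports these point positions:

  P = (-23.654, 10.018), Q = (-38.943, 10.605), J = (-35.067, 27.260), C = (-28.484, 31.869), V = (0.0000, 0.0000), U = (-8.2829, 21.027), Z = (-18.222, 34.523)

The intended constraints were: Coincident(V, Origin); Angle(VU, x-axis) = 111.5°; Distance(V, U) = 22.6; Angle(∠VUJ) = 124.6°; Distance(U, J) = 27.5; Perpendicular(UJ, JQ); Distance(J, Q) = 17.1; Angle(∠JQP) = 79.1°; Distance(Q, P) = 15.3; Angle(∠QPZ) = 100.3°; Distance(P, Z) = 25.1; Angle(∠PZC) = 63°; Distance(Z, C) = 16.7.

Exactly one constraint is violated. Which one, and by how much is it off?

Distance(Z, C) = 16.7 — off by 6.10.

V = (0.00, 0.00) ✓; VU at 111.5° ✓; |VU| = 22.60 ✓; ∠VUJ = 124.6° ✓; |UJ| = 27.50 ✓; ∠(UJ, JQ) = 90.00° ✓; |JQ| = 17.10 ✓; ∠JQP = 79.10° ✓; |QP| = 15.30 ✓; ∠QPZ = 100.3° ✓; |PZ| = 25.10 ✓; ∠PZC = 63.00° ✓; |ZC| = 10.60 ✗.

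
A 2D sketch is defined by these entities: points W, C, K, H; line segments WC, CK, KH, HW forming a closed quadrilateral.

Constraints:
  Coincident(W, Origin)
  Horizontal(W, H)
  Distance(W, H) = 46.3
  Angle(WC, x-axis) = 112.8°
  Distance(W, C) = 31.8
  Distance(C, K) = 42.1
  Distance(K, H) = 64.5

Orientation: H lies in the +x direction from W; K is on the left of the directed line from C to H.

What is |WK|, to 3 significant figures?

61.0

W is at the origin; W and H share the same y with |WH| = 46.3 and H in +x, so H = (46.3, 0). WC runs at 112.8° with |WC| = 31.8, so C = (-12.3, 29.3). K is determined by |CK| = 42.1 and |KH| = 64.5 together: it lies at the intersection of circle(C, 42.1) and circle(H, 64.5). With |CH| = 65.5, the foot of the radical line on CH is 14.6 from C and the perpendicular offset is √(42.1² − 14.6²) = 39.5. Taking the left-of-CH solution: K = (18.4, 58.1).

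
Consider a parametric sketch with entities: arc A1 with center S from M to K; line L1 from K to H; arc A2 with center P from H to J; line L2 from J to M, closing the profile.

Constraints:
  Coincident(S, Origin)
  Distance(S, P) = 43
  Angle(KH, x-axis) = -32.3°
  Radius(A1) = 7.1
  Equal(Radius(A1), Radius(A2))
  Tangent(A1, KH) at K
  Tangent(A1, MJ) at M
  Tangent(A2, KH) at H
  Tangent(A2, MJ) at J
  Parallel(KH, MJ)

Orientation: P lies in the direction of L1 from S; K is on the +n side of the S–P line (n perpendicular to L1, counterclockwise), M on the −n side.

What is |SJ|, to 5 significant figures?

43.582

Tangency of A1 to both parallel lines with radius 7.1 puts K and M at S ± 7.1·n: K = (3.7939, 6.0014), M = (-3.7939, -6.0014). Equal radii place H and J the same way about P: H = P + 7.1·n = (40.140, -16.976), J = P − 7.1·n = (32.552, -28.979). Then |SJ| = |J − S| = 43.582.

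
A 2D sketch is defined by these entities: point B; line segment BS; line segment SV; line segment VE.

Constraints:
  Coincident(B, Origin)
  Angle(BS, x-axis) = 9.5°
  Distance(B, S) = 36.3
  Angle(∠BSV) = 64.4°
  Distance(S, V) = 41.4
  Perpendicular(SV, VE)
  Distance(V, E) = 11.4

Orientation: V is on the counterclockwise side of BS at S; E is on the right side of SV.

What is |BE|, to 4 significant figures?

51.08

B is at the origin; BS runs at 9.5° with length 36.3, so S = 36.3·(cos 9.5°, sin 9.5°) = (35.80, 5.991). ∠BSV = 64.4°, so SV runs at 9.5° + (180° − 64.4°) = 125.1° from the x-axis; with |SV| = 41.4, V = S + 41.4·(cos 125.1°, sin 125.1°) = (12.00, 39.86). SV is perpendicular to VE; with |VE| = 11.4 on the right of SV, E = V + 11.4·(0.8181, 0.5750) = (21.32, 46.42). Then |BE| = |E − B| = 51.08.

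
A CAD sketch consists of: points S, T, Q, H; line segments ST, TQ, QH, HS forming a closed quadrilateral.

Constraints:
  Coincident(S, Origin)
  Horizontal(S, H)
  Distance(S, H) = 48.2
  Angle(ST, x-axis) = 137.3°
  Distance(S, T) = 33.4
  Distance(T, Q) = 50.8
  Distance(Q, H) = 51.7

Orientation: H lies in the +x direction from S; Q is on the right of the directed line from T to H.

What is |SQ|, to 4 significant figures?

21.25

S is at the origin; S and H share the same y with |SH| = 48.2 and H in +x, so H = (48.2, 0). ST runs at 137.3° with |ST| = 33.4, so T = (-24.55, 22.65). Q is determined by |TQ| = 50.8 and |QH| = 51.7 together: it lies at the intersection of circle(T, 50.8) and circle(H, 51.7). With |TH| = 76.19, the foot of the radical line on TH is 37.49 from T and the perpendicular offset is √(50.8² − 37.49²) = 34.28. Taking the right-of-TH solution: Q = (1.058, -21.23).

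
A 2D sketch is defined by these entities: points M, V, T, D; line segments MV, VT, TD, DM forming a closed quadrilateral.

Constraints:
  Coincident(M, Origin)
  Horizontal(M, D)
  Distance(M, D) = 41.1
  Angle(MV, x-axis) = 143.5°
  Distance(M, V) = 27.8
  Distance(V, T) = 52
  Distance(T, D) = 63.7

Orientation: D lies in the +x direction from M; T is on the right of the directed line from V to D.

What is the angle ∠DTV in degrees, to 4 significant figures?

68.18°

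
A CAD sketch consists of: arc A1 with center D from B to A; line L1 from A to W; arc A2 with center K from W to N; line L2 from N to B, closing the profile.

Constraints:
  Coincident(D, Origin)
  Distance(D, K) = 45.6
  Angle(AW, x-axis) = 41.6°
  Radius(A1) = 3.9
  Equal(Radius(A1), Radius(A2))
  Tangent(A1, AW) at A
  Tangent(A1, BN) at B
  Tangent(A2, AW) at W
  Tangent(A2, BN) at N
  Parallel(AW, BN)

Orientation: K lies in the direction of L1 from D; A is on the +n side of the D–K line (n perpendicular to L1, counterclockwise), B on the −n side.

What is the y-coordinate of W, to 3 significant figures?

33.2

The slot axis is L1's direction at 41.6°, so u = (cos 41.6°, sin 41.6°) = (0.748, 0.664) and n = (−sin 41.6°, cos 41.6°) = (-0.664, 0.748). D is at the origin and K lies 45.6 along u from D, so K = 45.6·u = (34.1, 30.3). Tangency of A1 to both parallel lines with radius 3.9 puts A and B at D ± 3.9·n: A = (-2.59, 2.92), B = (2.59, -2.92). Equal radii place W and N the same way about K: W = K + 3.9·n = (31.5, 33.2), N = K − 3.9·n = (36.7, 27.4). So W.y = 33.2.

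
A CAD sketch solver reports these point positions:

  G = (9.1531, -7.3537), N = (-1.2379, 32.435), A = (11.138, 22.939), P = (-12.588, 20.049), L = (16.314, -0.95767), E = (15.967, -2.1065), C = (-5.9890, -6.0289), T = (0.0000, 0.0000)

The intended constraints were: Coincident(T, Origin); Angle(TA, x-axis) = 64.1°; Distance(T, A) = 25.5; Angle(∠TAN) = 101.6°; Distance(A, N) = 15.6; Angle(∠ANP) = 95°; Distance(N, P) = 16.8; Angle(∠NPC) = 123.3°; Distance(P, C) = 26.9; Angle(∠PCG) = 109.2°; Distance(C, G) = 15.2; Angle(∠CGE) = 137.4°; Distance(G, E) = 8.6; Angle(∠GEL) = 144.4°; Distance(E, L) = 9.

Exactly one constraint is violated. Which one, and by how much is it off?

Distance(E, L) = 9 — off by 7.80.

T = (0.00, 0.00) ✓; TA at 64.10° ✓; |TA| = 25.50 ✓; ∠TAN = 101.6° ✓; |AN| = 15.60 ✓; ∠ANP = 95.00° ✓; |NP| = 16.80 ✓; ∠NPC = 123.3° ✓; |PC| = 26.90 ✓; ∠PCG = 109.2° ✓; |CG| = 15.20 ✓; ∠CGE = 137.4° ✓; |GE| = 8.600 ✓; ∠GEL = 144.4° ✓; |EL| = 1.200 ✗.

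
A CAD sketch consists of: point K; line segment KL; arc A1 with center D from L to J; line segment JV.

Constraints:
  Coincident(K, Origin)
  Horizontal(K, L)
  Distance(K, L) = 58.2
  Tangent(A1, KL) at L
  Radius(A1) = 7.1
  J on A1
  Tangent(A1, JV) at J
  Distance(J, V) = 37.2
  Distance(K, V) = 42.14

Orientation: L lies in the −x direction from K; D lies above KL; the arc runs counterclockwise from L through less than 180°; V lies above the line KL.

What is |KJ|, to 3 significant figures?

52.8

Checks: |DJ| = 7.100 ✓; ∠(DJ, JV) = 90.00° ✓; |JV| = 37.20 ✓; |KV| = 42.14 ✓.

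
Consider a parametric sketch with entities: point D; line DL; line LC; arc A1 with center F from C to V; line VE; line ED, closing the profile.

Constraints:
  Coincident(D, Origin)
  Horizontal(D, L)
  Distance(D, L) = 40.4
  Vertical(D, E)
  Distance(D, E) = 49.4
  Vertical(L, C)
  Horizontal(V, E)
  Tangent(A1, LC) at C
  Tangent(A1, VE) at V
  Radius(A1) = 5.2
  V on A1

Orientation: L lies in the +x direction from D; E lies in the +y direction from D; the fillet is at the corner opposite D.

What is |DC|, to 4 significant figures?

59.88

D is at the origin; D and L share the same y with |DL| = 40.4 and L on the +x side, so L = (40.40, 0.000). DE is vertical with |DE| = 49.4 and E on the +y side, so E = (0.000, 49.40). The virtual corner opposite D is at (40.40, 49.40). A1 meets LC tangentially, so FC is at right angles to LC and since A1 is tangent to VE there, FV ⟂ VE, with radius 5.2, so the center F sits 5.2 in from both sides at F = (35.20, 44.20). That places the tangent points at C = (40.40, 44.20) on LC and V = (35.20, 49.40) on VE. Then |DC| = |C − D| = 59.88.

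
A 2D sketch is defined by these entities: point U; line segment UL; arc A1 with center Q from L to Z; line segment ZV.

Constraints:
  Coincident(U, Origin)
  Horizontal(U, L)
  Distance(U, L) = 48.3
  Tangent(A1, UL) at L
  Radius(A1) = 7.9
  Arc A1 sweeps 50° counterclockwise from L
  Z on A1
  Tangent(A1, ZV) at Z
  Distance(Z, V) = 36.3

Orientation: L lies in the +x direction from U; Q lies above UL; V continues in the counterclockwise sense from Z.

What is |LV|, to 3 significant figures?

42.4

U is at the origin; U and L share the same y with |UL| = 48.3 and L on the +x side, so L = (48.3, 0.00). Since A1 is tangent to UL there, QL ⟂ UL, so Q = L + (0, 7.9) = (48.3, 7.90). On A1, L sits at bearing -90° from Q; a 50° counterclockwise sweep puts Z at bearing -40°, so Z = Q + 7.9·(cos -40°, sin -40°) = (54.4, 2.82). Tangency of A1 to ZV means the radius QZ is perpendicular to ZV, so ZV runs along (−sin -40°, cos -40°); with |ZV| = 36.3, V = (77.7, 30.6). Then |LV| = |V − L| = 42.4.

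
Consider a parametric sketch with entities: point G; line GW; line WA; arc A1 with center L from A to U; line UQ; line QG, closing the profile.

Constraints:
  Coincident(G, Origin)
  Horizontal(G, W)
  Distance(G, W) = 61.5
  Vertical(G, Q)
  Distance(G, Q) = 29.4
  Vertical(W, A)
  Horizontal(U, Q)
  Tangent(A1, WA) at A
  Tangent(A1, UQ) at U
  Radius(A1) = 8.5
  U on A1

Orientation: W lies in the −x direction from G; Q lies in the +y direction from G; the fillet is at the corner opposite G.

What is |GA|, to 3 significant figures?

65.0

G is at the origin; GW is horizontal with |GW| = 61.5 and W on the −x side, so W = (-61.5, 0.00). G and Q share the same x with |GQ| = 29.4 and Q on the +y side, so Q = (0.00, 29.4). The virtual corner opposite G is at (-61.5, 29.4). Tangency of A1 to WA means the radius LA is perpendicular to WA and A1 meets UQ tangentially, so LU is at right angles to UQ, with radius 8.5, so the center L sits 8.5 in from both sides at L = (-53.0, 20.9). That places the tangent points at A = (-61.5, 20.9) on WA and U = (-53.0, 29.4) on UQ. Then |GA| = |A − G| = 65.0.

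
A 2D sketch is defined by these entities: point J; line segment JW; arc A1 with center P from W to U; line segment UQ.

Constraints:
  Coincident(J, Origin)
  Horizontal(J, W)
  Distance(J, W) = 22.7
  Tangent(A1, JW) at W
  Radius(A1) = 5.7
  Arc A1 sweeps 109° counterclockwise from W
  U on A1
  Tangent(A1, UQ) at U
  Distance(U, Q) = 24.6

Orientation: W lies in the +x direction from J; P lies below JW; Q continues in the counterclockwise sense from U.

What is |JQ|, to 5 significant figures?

39.883

J is at the origin; J and W share the same y with |JW| = 22.7 and W on the +x side, so W = (22.700, 0.0000). Tangency of A1 to JW means the radius PW is perpendicular to JW, so P = W + (0, -5.7) = (22.700, -5.7000). On A1, W sits at bearing 90° from P; a 109° counterclockwise sweep puts U at bearing 199°, so U = P + 5.7·(cos 199°, sin 199°) = (17.311, -7.5557). Tangency of A1 to UQ means the radius PU is perpendicular to UQ, so UQ runs along (−sin 199°, cos 199°); with |UQ| = 24.6, Q = (25.320, -30.815). Then |JQ| = |Q − J| = 39.883.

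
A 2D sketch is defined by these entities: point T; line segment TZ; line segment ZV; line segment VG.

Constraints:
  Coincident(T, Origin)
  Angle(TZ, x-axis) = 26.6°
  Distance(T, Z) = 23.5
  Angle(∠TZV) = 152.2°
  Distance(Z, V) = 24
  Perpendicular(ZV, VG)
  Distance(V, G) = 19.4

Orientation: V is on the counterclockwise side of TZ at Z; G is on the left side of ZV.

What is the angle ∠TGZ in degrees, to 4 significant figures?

28.28°

∠TZV = 152.2°, so ZV runs at 26.6° + (180° − 152.2°) = 54.40° from the x-axis; with |ZV| = 24.0, V = Z + 24.0·(cos 54.40°, sin 54.40°) = (34.98, 30.04). ZV is perpendicular to VG; with |VG| = 19.4 on the left of ZV, G = V + 19.4·(-0.8131, 0.5821) = (19.21, 41.33). Then cos ∠TGZ = GT·GZ / (|GT||GZ|), giving 28.28°.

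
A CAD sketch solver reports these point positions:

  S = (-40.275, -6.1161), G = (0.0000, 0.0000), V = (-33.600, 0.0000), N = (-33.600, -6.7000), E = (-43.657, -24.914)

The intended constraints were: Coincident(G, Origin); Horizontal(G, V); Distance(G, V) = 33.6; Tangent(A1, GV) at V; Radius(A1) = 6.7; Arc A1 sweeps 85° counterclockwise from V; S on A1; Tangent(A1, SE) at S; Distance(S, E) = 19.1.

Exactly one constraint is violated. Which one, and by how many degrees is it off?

Tangent(A1, SE) at S — off by 5.20°.

G = (0.00, 0.00) ✓; G.y = 0.00, V.y = 0.00 ✓; |GV| = 33.60 ✓; ∠(NV, VG) = 90.00° ✓; |NV| = 6.700 ✓; bearing(N→S) − bearing(N→V) = 85.00° ✓; |NS| = 6.700 ✓; ∠(NS, SE) = 95.20° ✗; |SE| = 19.10 ✓.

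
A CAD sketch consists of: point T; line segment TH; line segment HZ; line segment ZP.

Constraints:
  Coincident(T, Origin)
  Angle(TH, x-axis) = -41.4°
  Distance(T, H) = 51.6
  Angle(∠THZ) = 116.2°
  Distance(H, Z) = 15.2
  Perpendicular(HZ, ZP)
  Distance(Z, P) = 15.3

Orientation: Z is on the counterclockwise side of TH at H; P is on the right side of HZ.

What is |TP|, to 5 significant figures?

72.367

∠THZ = 116.2°, so HZ runs at -41.4° + (180° − 116.2°) = 22.400° from the x-axis; with |HZ| = 15.2, Z = H + 15.2·(cos 22.400°, sin 22.400°) = (52.759, -28.331). HZ is perpendicular to ZP; with |ZP| = 15.3 on the right of HZ, P = Z + 15.3·(0.38107, -0.92455) = (58.589, -42.477). Then |TP| = |P − T| = 72.367.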